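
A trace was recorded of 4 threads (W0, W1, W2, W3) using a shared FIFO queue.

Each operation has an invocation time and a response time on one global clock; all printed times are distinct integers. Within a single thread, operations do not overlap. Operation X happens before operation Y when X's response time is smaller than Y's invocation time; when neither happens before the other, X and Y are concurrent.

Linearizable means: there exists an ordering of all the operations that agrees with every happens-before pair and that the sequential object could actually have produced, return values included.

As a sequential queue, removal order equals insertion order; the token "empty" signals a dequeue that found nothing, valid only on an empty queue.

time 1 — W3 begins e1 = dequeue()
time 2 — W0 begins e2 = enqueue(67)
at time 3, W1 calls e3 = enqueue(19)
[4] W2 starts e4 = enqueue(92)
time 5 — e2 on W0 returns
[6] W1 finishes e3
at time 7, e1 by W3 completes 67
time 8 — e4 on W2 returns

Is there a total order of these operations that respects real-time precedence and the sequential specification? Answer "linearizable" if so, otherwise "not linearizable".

linearizable

one valid linearization: e2, e1, e3, e4
step 1: e2 enqueue(67) — queue <67>
step 2: e1 dequeue() → 67 — queue <>
step 3: e3 enqueue(19) — queue <19>
step 4: e4 enqueue(92) — queue <19,92>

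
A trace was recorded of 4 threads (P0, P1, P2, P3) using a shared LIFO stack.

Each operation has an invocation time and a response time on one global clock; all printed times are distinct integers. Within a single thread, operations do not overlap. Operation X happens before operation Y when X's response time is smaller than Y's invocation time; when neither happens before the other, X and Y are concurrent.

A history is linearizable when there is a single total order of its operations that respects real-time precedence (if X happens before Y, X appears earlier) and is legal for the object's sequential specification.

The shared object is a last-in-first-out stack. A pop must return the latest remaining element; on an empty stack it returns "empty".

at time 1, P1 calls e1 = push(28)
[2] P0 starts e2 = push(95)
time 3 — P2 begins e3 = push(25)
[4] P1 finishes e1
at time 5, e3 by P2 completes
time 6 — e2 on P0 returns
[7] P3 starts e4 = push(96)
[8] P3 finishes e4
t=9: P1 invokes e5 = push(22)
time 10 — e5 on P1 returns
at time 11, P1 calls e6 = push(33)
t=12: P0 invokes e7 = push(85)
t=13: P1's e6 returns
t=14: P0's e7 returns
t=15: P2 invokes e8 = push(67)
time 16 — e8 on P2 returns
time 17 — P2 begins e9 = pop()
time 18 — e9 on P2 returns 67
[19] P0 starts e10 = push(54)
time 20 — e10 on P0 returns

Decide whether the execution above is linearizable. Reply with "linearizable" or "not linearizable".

linearizable

one valid linearization: e1, e2, e3, e4, e5, e6, e7, e8, e9, e10
1. e1 push(28), leaving stack <28>
2. e2 push(95), leaving stack <28,95>
3. e3 push(25), leaving stack <28,95,25>
4. e4 push(96), leaving stack <28,95,25,96>
5. e5 push(22), leaving stack <28,95,25,96,22>
6. e6 push(33), leaving stack <28,95,25,96,22,33>
7. e7 push(85), leaving stack <28,95,25,96,22,33,85>
8. e8 push(67), leaving stack <28,95,25,96,22,33,85,67>
9. e9 pop() → 67, leaving stack <28,95,25,96,22,33,85>
10. e10 push(54), leaving stack <28,95,25,96,22,33,85,54>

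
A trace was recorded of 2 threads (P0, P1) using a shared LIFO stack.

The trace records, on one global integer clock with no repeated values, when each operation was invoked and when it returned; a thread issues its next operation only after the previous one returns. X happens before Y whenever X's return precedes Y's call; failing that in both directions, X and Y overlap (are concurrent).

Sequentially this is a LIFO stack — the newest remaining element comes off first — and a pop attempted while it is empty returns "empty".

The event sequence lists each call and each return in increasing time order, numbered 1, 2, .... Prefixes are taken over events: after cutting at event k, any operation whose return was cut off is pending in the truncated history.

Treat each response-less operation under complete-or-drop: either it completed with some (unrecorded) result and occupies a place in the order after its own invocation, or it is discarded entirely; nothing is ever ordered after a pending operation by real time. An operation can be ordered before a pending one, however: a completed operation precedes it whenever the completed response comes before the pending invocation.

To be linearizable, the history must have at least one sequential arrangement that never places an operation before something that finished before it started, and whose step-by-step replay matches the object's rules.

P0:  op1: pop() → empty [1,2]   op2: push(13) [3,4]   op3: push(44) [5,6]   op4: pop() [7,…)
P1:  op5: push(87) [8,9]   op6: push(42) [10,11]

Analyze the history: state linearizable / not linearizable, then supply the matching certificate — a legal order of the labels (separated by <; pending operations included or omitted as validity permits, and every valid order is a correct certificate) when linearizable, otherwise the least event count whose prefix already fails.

linearizable — witness: op1 < op2 < op3 < op4 < op5 < op6

step 1: op1 pop() → empty — stack <>
step 2: op2 push(13) — stack <13>
step 3: op3 push(44) — stack <13,44>
step 4: op4 pop() (pending, included) — stack <13>
step 5: op5 push(87) — stack <13,87>
step 6: op6 push(42) — stack <13,87,42>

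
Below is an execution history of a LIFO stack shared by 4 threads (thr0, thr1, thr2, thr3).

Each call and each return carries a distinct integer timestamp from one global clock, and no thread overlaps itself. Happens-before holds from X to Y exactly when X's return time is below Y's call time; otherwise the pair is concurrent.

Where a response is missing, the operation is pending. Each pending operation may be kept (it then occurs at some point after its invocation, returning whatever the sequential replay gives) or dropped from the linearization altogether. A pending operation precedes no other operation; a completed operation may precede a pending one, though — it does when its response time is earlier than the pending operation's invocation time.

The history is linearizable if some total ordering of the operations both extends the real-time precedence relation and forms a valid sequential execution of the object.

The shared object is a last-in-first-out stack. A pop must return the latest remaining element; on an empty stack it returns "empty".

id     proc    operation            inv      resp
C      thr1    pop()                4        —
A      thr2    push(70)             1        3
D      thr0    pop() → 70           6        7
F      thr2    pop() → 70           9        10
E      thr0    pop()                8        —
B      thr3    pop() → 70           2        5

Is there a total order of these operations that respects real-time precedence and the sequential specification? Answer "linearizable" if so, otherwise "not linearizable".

not linearizable

the violation lands at event 7, D's response at time 7: events 1..6 linearize, events 1..7 do not
every one of the 2 real-time-consistent orders over 3 completed LIFO stack ops fails the sequential spec
including or dropping the 1 pending operation (C) in any combination fails
e.g. A, B, D (pending dropped): illegal at step 3, since D pop() → 70 cannot apply there
e.g. B, A, D (pending dropped): illegal at step 1, since B pop() → 70 cannot apply there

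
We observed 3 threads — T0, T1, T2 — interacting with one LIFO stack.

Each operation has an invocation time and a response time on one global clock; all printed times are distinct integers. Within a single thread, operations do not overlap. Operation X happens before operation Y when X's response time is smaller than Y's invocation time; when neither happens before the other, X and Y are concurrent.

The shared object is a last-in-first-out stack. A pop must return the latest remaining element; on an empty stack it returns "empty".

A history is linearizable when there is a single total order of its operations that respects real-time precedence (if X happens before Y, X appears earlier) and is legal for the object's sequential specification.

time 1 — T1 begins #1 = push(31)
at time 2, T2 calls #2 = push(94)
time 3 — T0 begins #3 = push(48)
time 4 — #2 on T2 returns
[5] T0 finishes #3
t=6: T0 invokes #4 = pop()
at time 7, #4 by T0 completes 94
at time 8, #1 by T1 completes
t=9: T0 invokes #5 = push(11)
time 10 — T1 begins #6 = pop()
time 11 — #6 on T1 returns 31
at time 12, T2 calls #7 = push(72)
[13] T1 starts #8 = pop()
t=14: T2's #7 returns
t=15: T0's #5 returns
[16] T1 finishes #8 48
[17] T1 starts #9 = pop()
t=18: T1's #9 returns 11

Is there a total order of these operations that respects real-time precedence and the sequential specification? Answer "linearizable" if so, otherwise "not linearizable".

linearizable

witness order: #3, #1, #2, #4, #6, #8, #7, #5, #9
after step 1 (#3 push(48)): stack <48>
after step 2 (#1 push(31)): stack <48,31>
after step 3 (#2 push(94)): stack <48,31,94>
after step 4 (#4 pop() → 94): stack <48,31>
after step 5 (#6 pop() → 31): stack <48>
after step 6 (#8 pop() → 48): stack <>
after step 7 (#7 push(72)): stack <72>
after step 8 (#5 push(11)): stack <72,11>
after step 9 (#9 pop() → 11): stack <72>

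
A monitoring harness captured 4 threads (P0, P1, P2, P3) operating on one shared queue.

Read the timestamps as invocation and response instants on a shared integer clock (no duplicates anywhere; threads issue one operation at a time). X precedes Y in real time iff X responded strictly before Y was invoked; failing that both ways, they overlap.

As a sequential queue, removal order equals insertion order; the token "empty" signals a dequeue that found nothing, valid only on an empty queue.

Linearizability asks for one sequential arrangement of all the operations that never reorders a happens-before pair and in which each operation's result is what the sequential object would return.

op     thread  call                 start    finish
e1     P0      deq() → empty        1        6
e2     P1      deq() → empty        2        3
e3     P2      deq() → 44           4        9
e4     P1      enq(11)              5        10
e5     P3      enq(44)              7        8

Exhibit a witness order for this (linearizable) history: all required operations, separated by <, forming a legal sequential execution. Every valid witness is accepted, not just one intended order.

e1 < e2 < e5 < e3 < e4

1. e1 deq() → empty, leaving queue <>
2. e2 deq() → empty, leaving queue <>
3. e5 enq(44), leaving queue <44>
4. e3 deq() → 44, leaving queue <>
5. e4 enq(11), leaving queue <11>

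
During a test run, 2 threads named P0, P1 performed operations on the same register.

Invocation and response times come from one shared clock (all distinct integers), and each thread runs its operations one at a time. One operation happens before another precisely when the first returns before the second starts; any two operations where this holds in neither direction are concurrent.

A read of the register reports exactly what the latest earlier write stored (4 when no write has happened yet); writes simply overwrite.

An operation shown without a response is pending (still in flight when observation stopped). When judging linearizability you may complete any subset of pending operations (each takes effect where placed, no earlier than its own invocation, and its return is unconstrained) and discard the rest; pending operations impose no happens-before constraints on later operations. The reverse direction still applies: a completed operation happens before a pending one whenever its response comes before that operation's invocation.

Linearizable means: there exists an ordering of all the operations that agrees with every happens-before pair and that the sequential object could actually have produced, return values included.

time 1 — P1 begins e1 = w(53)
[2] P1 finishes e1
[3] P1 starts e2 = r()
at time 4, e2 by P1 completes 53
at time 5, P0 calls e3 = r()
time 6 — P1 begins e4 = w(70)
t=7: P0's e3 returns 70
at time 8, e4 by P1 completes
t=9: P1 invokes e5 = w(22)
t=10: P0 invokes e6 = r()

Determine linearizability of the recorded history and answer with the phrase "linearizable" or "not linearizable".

linearizable

one valid linearization: e1, e2, e4, e3
after step 1 (e1 w(53)): value 53
after step 2 (e2 r() → 53): value 53
after step 3 (e4 w(70)): value 70
after step 4 (e3 r() → 70): value 70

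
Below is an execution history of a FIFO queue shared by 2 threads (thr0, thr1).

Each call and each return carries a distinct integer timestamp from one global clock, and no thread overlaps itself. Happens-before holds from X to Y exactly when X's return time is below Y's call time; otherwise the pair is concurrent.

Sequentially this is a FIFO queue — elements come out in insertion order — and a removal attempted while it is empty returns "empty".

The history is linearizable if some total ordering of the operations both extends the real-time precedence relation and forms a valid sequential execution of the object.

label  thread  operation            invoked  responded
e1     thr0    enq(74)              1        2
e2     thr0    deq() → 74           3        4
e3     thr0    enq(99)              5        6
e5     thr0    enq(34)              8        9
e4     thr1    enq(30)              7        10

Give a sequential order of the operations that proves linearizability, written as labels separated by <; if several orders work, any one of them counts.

step 1: e1 enq(74) — queue <74>
step 2: e2 deq() → 74 — queue <>
step 3: e3 enq(99) — queue <99>
step 4: e4 enq(30) — queue <99,30>
step 5: e5 enq(34) — queue <99,30,34>

e1 < e2 < e3 < e4 < e5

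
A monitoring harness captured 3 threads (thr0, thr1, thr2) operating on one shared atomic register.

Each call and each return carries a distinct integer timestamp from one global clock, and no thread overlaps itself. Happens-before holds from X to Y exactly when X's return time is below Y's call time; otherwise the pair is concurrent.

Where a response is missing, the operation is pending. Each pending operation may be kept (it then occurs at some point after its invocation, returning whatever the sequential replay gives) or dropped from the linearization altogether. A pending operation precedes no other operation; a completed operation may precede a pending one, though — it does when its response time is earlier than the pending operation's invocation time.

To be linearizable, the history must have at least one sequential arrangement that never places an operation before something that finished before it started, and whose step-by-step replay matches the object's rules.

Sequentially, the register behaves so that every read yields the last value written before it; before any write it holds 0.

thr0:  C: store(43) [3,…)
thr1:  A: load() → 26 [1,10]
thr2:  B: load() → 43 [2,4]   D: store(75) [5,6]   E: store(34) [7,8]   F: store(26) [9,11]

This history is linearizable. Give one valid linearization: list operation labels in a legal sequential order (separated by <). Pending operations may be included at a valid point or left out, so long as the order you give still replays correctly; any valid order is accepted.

step 1: C store(43) (pending, included) — value 43
step 2: B load() → 43 — value 43
step 3: D store(75) — value 75
step 4: E store(34) — value 34
step 5: F store(26) — value 26
step 6: A load() → 26 — value 26

C < B < D < E < F < A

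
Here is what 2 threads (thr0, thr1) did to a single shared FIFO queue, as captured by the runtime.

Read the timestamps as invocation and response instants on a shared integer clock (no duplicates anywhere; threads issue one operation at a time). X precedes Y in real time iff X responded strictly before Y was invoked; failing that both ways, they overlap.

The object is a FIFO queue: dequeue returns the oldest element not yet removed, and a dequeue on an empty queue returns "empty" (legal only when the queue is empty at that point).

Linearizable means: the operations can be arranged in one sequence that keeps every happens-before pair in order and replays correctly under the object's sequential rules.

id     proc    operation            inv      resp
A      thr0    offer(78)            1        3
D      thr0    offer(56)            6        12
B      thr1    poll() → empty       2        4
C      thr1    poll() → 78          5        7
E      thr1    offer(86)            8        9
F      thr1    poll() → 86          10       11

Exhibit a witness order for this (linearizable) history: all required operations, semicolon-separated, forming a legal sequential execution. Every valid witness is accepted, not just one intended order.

after step 1 (B poll() → empty): queue <>
after step 2 (A offer(78)): queue <78>
after step 3 (C poll() → 78): queue <>
after step 4 (E offer(86)): queue <86>
after step 5 (D offer(56)): queue <86,56>
after step 6 (F poll() → 86): queue <56>

B; A; C; E; D; F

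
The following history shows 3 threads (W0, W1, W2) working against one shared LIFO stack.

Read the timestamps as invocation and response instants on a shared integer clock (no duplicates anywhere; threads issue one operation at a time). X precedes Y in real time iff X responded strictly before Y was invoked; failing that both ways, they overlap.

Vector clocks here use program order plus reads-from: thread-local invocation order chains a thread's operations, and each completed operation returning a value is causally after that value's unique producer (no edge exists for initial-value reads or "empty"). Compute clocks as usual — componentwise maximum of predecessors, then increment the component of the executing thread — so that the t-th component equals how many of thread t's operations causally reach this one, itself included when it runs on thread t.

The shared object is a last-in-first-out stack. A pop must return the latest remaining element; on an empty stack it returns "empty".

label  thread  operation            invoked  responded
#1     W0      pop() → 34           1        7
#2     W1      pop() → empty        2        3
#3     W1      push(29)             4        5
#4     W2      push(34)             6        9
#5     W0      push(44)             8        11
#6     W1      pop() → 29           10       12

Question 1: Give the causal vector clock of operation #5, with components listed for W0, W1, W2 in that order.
Answer: (2, 0, 1)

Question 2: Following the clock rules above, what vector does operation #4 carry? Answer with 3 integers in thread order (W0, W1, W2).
Answer: (0, 0, 1)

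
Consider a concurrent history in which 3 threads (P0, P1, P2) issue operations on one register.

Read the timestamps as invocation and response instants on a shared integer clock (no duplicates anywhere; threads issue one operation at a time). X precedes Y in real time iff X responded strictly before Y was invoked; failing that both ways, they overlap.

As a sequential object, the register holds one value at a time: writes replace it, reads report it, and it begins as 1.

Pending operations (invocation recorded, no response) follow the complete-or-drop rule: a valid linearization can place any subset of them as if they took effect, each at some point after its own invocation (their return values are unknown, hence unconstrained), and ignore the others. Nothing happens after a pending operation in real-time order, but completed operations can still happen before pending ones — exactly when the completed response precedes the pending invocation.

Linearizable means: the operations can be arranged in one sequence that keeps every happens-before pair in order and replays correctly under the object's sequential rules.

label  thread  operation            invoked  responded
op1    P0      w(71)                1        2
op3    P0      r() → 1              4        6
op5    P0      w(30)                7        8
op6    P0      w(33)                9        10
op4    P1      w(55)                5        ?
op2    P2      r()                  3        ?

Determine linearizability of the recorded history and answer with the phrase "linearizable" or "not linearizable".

prefix check: 1..5 passes, 1..6 fails once op3's time-6 response joins
the sole real-time-consistent order of 2 completed operations fails the register replay
no escape via the 2 pending operations (op2, op4): every completion choice fails
sample order op1, op3 (pending dropped) stalls at step 2 — op3 r() → 1 has no legal effect

not linearizable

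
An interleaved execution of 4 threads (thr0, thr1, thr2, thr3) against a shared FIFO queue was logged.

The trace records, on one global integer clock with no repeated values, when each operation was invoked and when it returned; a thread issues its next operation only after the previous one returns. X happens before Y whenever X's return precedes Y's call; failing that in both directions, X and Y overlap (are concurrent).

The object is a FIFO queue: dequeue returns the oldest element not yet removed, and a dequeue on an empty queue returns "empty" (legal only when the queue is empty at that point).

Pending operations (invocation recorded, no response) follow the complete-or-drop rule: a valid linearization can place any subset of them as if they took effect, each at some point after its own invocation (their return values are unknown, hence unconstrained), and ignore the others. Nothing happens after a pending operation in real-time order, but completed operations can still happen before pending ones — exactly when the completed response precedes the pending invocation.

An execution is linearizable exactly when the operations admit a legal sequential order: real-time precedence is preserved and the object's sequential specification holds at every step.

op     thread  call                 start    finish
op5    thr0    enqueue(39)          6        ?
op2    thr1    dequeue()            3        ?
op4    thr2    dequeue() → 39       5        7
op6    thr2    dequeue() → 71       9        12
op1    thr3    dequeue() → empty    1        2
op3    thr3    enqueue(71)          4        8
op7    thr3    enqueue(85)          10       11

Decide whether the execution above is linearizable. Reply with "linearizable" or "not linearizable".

linearizable

witness order: op1, op2, op5, op3, op4, op6, op7
step 1: op1 dequeue() → empty — queue <>
step 2: op2 dequeue() (pending, included) — queue <>
step 3: op5 enqueue(39) (pending, included) — queue <39>
step 4: op3 enqueue(71) — queue <39,71>
step 5: op4 dequeue() → 39 — queue <71>
step 6: op6 dequeue() → 71 — queue <>
step 7: op7 enqueue(85) — queue <85>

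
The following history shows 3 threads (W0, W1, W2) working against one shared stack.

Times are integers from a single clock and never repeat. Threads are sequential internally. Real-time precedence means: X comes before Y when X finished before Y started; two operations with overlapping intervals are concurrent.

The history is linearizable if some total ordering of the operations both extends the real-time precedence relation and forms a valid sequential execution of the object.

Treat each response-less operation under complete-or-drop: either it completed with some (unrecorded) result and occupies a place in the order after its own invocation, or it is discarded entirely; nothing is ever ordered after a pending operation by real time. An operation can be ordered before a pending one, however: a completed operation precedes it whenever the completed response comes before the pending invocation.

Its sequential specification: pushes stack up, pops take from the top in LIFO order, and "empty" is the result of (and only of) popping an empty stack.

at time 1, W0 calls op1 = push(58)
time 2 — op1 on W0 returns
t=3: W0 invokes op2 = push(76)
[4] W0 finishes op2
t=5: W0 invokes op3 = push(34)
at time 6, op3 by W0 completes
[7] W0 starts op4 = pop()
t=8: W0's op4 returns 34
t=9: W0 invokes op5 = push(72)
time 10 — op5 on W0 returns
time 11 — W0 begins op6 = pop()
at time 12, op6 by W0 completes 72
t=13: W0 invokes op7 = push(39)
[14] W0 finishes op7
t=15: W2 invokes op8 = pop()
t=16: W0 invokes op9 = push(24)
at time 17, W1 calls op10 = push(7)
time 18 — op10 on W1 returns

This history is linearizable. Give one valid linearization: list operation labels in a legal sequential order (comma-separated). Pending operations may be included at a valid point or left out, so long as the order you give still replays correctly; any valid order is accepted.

step 1: op1 push(58) — stack <58>
step 2: op2 push(76) — stack <58,76>
step 3: op3 push(34) — stack <58,76,34>
step 4: op4 pop() → 34 — stack <58,76>
step 5: op5 push(72) — stack <58,76,72>
step 6: op6 pop() → 72 — stack <58,76>
step 7: op7 push(39) — stack <58,76,39>
step 8: op8 pop() (pending, included) — stack <58,76>
step 9: op9 push(24) (pending, included) — stack <58,76,24>
step 10: op10 push(7) — stack <58,76,24,7>

op1, op2, op3, op4, op5, op6, op7, op8, op9, op10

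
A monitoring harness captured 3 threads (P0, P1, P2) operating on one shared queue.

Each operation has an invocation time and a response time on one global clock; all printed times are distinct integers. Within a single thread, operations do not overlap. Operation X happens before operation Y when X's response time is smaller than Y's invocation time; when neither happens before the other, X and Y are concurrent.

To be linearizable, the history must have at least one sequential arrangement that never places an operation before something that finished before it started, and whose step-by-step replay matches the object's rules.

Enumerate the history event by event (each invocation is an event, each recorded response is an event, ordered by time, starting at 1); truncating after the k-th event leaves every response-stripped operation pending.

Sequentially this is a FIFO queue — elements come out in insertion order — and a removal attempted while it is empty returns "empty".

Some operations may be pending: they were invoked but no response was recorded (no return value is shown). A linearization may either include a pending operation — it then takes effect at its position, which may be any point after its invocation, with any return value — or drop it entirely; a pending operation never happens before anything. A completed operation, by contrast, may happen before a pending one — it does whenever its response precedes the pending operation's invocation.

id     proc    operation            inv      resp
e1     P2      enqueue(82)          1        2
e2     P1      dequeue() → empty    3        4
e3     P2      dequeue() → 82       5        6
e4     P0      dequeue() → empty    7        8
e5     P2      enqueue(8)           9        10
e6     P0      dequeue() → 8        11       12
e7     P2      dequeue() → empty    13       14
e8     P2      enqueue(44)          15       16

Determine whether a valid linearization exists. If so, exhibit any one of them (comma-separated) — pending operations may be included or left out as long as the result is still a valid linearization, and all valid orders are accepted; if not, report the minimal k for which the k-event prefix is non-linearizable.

not linearizable — minimal violating prefix: 4 events

prefix check: 1..3 passes, 1..4 fails once e2's time-4 response joins
one real-time candidate order over the 2 completed operations — the queue replay rejects it
sample order e1, e2 stalls at step 2 — e2 dequeue() → empty has no legal effect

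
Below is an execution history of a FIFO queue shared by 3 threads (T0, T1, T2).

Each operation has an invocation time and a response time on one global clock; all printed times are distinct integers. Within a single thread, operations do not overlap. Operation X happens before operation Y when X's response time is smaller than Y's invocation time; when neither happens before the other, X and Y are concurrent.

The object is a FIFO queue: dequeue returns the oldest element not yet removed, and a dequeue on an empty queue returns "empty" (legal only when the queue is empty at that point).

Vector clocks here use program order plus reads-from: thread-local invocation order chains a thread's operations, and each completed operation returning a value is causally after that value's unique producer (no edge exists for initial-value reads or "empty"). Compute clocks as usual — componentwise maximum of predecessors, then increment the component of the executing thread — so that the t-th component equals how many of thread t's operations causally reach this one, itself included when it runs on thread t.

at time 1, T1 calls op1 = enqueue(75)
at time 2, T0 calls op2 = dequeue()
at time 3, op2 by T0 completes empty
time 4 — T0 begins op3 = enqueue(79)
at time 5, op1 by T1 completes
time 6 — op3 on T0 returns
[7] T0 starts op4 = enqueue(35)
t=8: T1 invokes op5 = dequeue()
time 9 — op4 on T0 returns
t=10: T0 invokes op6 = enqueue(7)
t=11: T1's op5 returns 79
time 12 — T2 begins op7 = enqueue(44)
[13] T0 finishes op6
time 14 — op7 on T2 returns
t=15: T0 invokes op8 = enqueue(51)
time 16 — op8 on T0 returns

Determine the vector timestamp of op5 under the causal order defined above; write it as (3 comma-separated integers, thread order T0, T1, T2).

(2, 2, 0)

op7 (invocation 12): nothing precedes it; T2's component alone gives (0, 0, 1)
op1 (invocation 1): nothing precedes it; T1's component alone gives (0, 1, 0)
op2 (invocation 2): nothing precedes it; T0's component alone gives (1, 0, 0)
op3 (invocation 4): componentwise max over VC(op2)=(1, 0, 0), +1 at T0, giving (2, 0, 0)
op4 (invocation 7): componentwise max over VC(op3)=(2, 0, 0), +1 at T0, giving (3, 0, 0)
op5 (invocation 8): componentwise max over VC(op1)=(0, 1, 0), VC(op3)=(2, 0, 0), +1 at T1, giving (2, 2, 0)
op6 (invocation 10): componentwise max over VC(op4)=(3, 0, 0), +1 at T0, giving (4, 0, 0)
op8 (invocation 15): componentwise max over VC(op6)=(4, 0, 0), +1 at T0, giving (5, 0, 0)
target: VC(op5) = (2, 2, 0)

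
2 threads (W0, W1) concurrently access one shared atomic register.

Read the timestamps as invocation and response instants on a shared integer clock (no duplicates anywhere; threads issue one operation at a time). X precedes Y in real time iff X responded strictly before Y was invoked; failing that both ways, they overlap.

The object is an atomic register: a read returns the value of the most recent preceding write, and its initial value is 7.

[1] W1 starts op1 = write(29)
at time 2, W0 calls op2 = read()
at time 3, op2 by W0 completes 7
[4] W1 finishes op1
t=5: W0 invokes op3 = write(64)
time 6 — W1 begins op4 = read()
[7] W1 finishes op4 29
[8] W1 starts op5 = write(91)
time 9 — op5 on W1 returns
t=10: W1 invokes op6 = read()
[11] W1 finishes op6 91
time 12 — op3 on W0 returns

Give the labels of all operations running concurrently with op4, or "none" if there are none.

op4 spans [6,7]; an op avoiding the whole window 6..7 is ordered, any other is concurrent
op1 [1,4]: before
op2 [2,3]: before
op3 [5,12]: concurrent
op5 [8,9]: after
op6 [10,11]: after

op3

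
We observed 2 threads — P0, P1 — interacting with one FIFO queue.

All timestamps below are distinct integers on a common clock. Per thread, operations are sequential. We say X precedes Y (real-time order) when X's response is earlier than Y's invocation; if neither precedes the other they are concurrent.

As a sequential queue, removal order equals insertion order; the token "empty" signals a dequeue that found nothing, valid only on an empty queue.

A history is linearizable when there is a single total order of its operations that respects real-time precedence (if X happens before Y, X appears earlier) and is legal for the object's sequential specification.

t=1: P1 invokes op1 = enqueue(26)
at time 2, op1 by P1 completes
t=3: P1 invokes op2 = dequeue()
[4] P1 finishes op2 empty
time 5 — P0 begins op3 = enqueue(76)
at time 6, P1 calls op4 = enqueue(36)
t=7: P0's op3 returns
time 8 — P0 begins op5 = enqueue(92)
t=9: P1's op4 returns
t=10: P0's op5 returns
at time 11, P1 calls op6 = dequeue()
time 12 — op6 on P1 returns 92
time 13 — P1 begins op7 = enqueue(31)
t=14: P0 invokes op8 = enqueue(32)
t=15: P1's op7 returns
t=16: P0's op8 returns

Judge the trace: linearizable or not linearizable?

not linearizable

events 1..3 are fine; event 4 — the response of op2 at time 4 — makes the prefix non-linearizable
exactly one order of the 2 completed ops respects real time; the FIFO queue replay fails
e.g. op1, op2: illegal at step 2, since op2 dequeue() → empty cannot apply there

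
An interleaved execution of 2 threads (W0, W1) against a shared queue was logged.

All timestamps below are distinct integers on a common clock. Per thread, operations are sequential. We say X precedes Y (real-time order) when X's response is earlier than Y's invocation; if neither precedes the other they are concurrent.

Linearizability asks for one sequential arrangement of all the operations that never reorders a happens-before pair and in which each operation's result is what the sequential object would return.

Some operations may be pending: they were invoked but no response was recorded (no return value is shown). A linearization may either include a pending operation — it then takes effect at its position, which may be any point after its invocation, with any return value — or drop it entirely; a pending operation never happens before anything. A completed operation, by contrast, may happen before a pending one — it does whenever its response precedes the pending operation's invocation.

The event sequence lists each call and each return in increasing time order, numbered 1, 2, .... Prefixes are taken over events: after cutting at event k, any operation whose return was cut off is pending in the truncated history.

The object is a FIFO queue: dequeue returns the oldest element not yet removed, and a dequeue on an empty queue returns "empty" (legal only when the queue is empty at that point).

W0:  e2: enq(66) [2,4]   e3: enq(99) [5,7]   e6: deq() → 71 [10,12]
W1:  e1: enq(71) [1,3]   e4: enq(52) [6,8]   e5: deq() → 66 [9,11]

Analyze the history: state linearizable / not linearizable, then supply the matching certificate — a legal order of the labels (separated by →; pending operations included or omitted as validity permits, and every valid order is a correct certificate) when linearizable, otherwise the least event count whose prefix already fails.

step 1: e1 enq(71) — queue <71>
step 2: e2 enq(66) — queue <71,66>
step 3: e3 enq(99) — queue <71,66,99>
step 4: e4 enq(52) — queue <71,66,99,52>
step 5: e6 deq() → 71 — queue <66,99,52>
step 6: e5 deq() → 66 — queue <99,52>

linearizable — witness: e1 → e2 → e3 → e4 → e6 → e5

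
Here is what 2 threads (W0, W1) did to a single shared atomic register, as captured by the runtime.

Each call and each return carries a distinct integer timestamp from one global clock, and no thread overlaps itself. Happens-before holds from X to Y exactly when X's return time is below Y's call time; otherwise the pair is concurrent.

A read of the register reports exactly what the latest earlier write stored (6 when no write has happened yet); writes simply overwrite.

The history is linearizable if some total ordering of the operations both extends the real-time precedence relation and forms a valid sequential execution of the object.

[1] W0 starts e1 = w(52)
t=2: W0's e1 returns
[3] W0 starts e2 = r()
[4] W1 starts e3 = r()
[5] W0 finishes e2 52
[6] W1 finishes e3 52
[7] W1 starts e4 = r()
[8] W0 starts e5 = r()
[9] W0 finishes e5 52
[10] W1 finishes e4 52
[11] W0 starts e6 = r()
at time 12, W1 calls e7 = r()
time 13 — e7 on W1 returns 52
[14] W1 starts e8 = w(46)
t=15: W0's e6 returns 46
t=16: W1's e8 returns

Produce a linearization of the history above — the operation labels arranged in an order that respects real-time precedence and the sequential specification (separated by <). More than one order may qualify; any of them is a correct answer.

1. e1 w(52), leaving value 52
2. e2 r() → 52, leaving value 52
3. e3 r() → 52, leaving value 52
4. e4 r() → 52, leaving value 52
5. e5 r() → 52, leaving value 52
6. e7 r() → 52, leaving value 52
7. e8 w(46), leaving value 46
8. e6 r() → 46, leaving value 46

e1 < e2 < e3 < e4 < e5 < e7 < e8 < e6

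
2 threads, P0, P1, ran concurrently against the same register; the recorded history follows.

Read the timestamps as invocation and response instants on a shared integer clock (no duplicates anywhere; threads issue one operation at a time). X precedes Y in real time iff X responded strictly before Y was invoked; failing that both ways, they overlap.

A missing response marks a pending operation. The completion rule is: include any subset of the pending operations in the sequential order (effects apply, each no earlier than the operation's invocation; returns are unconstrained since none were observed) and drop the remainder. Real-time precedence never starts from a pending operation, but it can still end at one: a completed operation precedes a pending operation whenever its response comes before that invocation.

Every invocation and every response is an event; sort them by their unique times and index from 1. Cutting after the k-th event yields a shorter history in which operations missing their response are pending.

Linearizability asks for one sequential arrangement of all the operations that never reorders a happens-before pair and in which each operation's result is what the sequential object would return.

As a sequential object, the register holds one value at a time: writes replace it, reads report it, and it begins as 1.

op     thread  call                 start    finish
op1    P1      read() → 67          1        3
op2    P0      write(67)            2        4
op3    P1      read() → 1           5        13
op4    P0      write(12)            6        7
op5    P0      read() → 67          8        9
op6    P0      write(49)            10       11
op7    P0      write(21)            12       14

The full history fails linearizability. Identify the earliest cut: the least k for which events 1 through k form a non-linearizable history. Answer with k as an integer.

9

events 1..8 are linearizable; a witness order is op2, op1, op3, op4:
step 1: op2 write(67) — value 67
step 2: op1 read() → 67 — value 67
step 3: op3 read() (pending, included) — value 67
step 4: op4 write(12) — value 12
event 9 — op5's response, time 9 — after it, nothing linearizes
include/drop combinations of the 1 pending operation (op3) were all tried; none helps
take op1, op2, op4, op5 (pending dropped): step 1 already fails, because op1 read() → 67 cannot occur there
take op2, op1, op4, op5 (pending dropped): step 4 already fails, because op5 read() → 67 cannot occur there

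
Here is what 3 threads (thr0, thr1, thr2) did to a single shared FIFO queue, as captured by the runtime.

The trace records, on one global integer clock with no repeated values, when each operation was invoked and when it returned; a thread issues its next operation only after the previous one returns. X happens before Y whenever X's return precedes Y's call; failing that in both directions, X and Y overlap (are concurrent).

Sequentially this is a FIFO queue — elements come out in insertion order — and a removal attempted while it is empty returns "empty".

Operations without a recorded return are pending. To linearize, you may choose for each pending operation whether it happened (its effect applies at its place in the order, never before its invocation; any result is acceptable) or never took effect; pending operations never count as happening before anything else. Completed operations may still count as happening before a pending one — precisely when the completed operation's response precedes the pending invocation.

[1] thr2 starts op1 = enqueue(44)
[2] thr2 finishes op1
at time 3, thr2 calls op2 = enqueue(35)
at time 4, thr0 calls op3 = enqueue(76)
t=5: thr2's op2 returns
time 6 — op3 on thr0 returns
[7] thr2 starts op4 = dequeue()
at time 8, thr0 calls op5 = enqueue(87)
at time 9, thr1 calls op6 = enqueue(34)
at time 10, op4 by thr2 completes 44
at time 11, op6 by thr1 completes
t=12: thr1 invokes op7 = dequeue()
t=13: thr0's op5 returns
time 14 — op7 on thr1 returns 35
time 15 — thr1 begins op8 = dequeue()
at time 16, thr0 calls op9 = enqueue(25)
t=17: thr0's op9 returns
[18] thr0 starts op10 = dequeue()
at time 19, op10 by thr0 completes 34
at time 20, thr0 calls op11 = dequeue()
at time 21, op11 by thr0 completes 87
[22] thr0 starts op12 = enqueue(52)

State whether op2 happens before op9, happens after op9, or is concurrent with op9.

before

op2 spans [3,5], op9 spans [16,17]
resp(op2)=5 < inv(op9)=16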